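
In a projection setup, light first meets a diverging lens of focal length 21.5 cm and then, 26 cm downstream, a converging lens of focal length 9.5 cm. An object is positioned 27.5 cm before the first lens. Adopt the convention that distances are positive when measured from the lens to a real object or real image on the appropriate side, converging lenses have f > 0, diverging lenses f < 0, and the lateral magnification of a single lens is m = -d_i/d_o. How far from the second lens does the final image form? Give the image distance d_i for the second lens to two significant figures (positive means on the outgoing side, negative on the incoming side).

First lens: d_i1 = 1/(1/(-21.5) - 1/27.5) = -12.066 cm.
With d_i1 < 0 the first image is virtual and lies on the object side; the object distance for lens 2 is d_o2 = 26 - (-12.066) = 38.066 cm.
Second lens: d_i2 = 1/(1/9.5 - 1/(38.066)) = 12.659 cm.

13 cm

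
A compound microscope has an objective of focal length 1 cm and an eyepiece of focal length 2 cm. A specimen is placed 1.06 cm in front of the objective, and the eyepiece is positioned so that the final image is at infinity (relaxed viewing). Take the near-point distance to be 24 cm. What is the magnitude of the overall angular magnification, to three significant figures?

200

Objective: 1/d_i = 1/f_obj - 1/d_o = 1/1 - 1/1.06 = 0.05660 cm^-1, so d_i = 17.667 cm.
m_obj = -d_i/d_o = -17.667/1.06 = -16.667.
Eyepiece angular magnification (image at infinity): M_eye = D/f_e = 24/2 = 12.000.
Overall M = m_obj x M_eye = (-16.667)(12.000) = -200.00.
|M| = 200.00.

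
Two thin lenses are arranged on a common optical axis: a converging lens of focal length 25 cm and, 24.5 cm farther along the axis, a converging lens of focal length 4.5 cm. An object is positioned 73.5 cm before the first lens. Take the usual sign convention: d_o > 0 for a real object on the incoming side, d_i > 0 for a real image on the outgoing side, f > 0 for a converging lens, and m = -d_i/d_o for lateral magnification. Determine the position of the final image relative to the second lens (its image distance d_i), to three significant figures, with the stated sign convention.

3.37 cm

Lens 1: 1/d_i1 = 1/f_1 - 1/d_o1 = 1/25 - 1/73.5 = 0.02639 cm^-1, so d_i1 = 37.887 cm.
This image would form 37.887 cm past lens 1, i.e. 13.387 cm beyond lens 2, so it is a virtual object for lens 2: d_o2 = 24.5 - 37.887 = -13.387 cm.
Lens 2: 1/d_i2 = 1/f_2 - 1/d_o2 = 1/4.5 - 1/(-13.387) = 0.29692 cm^-1, so d_i2 = 3.368 cm.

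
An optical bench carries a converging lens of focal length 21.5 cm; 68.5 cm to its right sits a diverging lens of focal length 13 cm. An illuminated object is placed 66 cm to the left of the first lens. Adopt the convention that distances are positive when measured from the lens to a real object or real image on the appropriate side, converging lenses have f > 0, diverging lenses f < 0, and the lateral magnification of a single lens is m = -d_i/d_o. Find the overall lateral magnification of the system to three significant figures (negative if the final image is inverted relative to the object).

Applying the thin-lens equation to the first lens, 1/21.5 = 1/66 + 1/d_i1, which gives d_i1 = 31.888 cm.
Its lateral magnification is m_1 = -d_i1/d_o1 = -(31.888)/66 = -0.4831.
The intermediate image is 31.888 cm to the right of lens 1, so d_o2 = L - d_i1 = 68.5 - 31.888 = 36.612 cm.
Applying the thin-lens equation again with f_2 = -13 cm and d_o2 = 36.612 cm gives d_i2 = -9.594 cm.
m_2 = -(-9.594)/(36.612) = 0.2620.
Overall magnification: m = m_1 m_2 = -0.1266.

-0.127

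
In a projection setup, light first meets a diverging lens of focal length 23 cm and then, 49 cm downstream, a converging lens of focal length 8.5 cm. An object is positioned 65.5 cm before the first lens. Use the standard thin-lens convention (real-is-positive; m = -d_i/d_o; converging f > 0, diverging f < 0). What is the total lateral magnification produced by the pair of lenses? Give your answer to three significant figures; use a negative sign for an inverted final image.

-0.0384

First lens: d_i1 = 1/(1/(-23) - 1/65.5) = -17.023 cm.
m_1 = -(-17.023)/65.5 = 0.2599.
The intermediate image is virtual, 17.023 cm to the left of lens 1, so d_o2 = L - d_i1 = 49 - (-17.023) = 66.023 cm.
Second lens: d_i2 = 1/(1/8.5 - 1/(66.023)) = 9.756 cm.
m_2 = -(9.756)/(66.023) = -0.1478.
Overall magnification: m = m_1 m_2 = -0.0384.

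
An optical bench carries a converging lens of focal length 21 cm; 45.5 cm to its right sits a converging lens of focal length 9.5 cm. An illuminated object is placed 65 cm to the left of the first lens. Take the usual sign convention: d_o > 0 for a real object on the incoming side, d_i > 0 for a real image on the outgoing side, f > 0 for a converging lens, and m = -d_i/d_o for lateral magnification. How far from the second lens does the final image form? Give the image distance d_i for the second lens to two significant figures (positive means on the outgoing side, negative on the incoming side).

First lens: d_i1 = 1/(1/21 - 1/65) = 31.023 cm.
The intermediate image is 31.023 cm to the right of lens 1, so d_o2 = L - d_i1 = 45.5 - 31.023 = 14.477 cm.
Second lens: d_i2 = 1/(1/9.5 - 1/(14.477)) = 27.632 cm.

28 cm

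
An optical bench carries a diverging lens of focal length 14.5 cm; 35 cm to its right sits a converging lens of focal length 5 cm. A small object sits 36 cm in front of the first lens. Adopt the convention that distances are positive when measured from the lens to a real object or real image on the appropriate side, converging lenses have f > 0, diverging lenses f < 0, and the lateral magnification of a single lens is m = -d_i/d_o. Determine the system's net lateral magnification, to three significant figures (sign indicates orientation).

Lens 1: 1/d_i1 = 1/f_1 - 1/d_o1 = 1/(-14.5) - 1/36 = -0.09674 cm^-1, so d_i1 = -10.337 cm.
m_1 = -(-10.337)/36 = 0.2871.
With d_i1 < 0 the first image is virtual and lies on the object side; the object distance for lens 2 is d_o2 = 35 - (-10.337) = 45.337 cm.
Lens 2: 1/d_i2 = 1/f_2 - 1/d_o2 = 1/5 - 1/(45.337) = 0.17794 cm^-1, so d_i2 = 5.620 cm.
m_2 = -(5.620)/(45.337) = -0.1240.
The system's lateral magnification is m_1 m_2 = (0.2871)(-0.1240) = -0.0356.

-0.0356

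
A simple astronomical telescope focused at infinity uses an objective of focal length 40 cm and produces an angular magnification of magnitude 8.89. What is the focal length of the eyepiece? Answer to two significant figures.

4.5 cm

|M| = f_obj/f_eye, so f_eye = f_obj/|M| = 40/8.89 = 4.499 cm.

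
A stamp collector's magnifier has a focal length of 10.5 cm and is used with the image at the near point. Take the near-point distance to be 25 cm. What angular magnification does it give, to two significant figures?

3.4

M = 1 + D/f = 1 + 25/10.5 = 3.381.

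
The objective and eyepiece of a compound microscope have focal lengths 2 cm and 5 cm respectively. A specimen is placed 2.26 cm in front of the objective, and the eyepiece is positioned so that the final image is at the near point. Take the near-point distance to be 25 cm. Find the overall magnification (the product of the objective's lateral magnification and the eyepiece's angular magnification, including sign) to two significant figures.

Objective: 1/d_i = 1/f_obj - 1/d_o = 1/2 - 1/2.26 = 0.05752 cm^-1, so d_i = 17.385 cm.
m_obj = -d_i/d_o = -17.385/2.26 = -7.692.
Eyepiece angular magnification (image at near point): M_eye = 1 + D/f_e = 1 + 25/5 = 6.000.
Overall M = m_obj x M_eye = (-7.692)(6.000) = -46.15.

-46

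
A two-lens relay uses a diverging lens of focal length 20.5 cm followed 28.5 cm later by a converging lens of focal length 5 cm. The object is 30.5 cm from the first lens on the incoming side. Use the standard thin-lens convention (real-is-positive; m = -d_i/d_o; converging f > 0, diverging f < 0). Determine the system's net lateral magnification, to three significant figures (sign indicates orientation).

First lens: d_i1 = 1/(1/(-20.5) - 1/30.5) = -12.260 cm.
m_1 = -(-12.260)/30.5 = 0.4020.
With d_i1 < 0 the first image is virtual and lies on the object side; the object distance for lens 2 is d_o2 = 28.5 - (-12.260) = 40.760 cm.
Second lens: d_i2 = 1/(1/5 - 1/(40.760)) = 5.699 cm.
m_2 = -(5.699)/(40.760) = -0.1398.
Total m = m_1 x m_2 = (0.4020)(-0.1398) = -0.0562.

-0.0562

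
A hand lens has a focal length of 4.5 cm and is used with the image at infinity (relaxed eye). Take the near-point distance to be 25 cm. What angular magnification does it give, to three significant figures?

5.56

M = D/f = 25/4.5 = 5.556.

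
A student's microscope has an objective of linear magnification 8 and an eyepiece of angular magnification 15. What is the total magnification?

120

The overall magnification of a compound microscope is the product of the objective and eyepiece magnifications:
M = M_obj x M_eye = 8 x 15 = 120.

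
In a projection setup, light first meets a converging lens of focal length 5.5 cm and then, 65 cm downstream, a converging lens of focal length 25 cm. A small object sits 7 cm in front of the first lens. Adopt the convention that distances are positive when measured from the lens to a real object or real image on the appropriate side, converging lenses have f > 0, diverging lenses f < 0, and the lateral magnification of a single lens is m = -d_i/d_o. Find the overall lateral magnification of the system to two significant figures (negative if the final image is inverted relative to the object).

6.4

Applying the thin-lens equation to the first lens, 1/5.5 = 1/7 + 1/d_i1, which gives d_i1 = 25.667 cm.
Its lateral magnification is m_1 = -d_i1/d_o1 = -(25.667)/7 = -3.6667.
The intermediate image is 25.667 cm to the right of lens 1, so d_o2 = L - d_i1 = 65 - 25.667 = 39.333 cm.
Applying the thin-lens equation again with f_2 = 25 cm and d_o2 = 39.333 cm gives d_i2 = 68.605 cm.
m_2 = -(68.605)/(39.333) = -1.7442.
Overall magnification: m = m_1 m_2 = 6.3953.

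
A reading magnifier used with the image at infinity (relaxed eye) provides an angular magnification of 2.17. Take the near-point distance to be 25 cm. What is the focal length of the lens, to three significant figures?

For the image at infinity, M = D/f.
f = D/M = 25/2.17 = 11.521 cm.

11.5 cm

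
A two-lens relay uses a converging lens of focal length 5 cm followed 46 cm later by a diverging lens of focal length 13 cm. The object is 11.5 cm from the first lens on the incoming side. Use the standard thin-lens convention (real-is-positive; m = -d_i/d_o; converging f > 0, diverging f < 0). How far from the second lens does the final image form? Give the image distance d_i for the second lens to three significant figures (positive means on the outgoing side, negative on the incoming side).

First lens: d_i1 = 1/(1/5 - 1/11.5) = 8.846 cm.
That image sits 37.154 cm in front of the second lens, so d_o2 = 37.154 cm.
Second lens: d_i2 = 1/(1/(-13) - 1/(37.154)) = -9.630 cm.

-9.63 cm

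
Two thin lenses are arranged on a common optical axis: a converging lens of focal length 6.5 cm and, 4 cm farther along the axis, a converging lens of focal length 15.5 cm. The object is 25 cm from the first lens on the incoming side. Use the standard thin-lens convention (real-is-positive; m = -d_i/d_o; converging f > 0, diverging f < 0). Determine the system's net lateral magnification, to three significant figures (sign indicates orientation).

Lens 1: 1/d_i1 = 1/f_1 - 1/d_o1 = 1/6.5 - 1/25 = 0.11385 cm^-1, so d_i1 = 8.784 cm.
m_1 = -(8.784)/25 = -0.3514.
Since 8.784 cm > 4 cm, the first image lies past the second lens and serves as a virtual object: d_o2 = L - d_i1 = -4.784 cm.
Lens 2: 1/d_i2 = 1/f_2 - 1/d_o2 = 1/15.5 - 1/(-4.784) = 0.27356 cm^-1, so d_i2 = 3.656 cm.
m_2 = -(3.656)/(-4.784) = 0.7642.
Overall magnification: m = m_1 m_2 = -0.2685.

-0.268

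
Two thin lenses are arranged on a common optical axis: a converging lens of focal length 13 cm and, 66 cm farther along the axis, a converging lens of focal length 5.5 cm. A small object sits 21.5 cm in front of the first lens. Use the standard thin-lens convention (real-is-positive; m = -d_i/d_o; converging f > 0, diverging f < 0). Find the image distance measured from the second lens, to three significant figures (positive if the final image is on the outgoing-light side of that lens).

Lens 1: 1/d_i1 = 1/f_1 - 1/d_o1 = 1/13 - 1/21.5 = 0.03041 cm^-1, so d_i1 = 32.882 cm.
The intermediate image is 32.882 cm to the right of lens 1, so d_o2 = L - d_i1 = 66 - 32.882 = 33.118 cm.
Lens 2: 1/d_i2 = 1/f_2 - 1/d_o2 = 1/5.5 - 1/(33.118) = 0.15162 cm^-1, so d_i2 = 6.595 cm.

6.60 cm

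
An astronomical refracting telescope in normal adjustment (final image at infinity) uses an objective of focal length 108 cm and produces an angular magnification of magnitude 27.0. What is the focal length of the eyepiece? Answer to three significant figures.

|M| = f_obj/f_eye, so f_eye = f_obj/|M| = 108/27.0 = 4.000 cm.

4.00 cm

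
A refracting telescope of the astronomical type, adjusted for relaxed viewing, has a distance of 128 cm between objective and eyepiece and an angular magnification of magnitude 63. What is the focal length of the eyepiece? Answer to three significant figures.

In normal adjustment the tube length equals f_obj + f_eye and |M| = f_obj/f_eye.
So f_obj = 63 f_eye and 63 f_eye + f_eye = 128 cm, giving f_eye = 128/64 = 2.000 cm and f_obj = 126.000 cm.

2.00 cm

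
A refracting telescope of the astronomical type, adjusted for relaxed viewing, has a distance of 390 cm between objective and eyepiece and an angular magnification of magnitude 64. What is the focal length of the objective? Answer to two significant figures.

In normal adjustment the tube length equals f_obj + f_eye and |M| = f_obj/f_eye.
So f_obj = 64 f_eye and 64 f_eye + f_eye = 390 cm, giving f_eye = 390/65 = 6.000 cm and f_obj = 384.000 cm.

380 cm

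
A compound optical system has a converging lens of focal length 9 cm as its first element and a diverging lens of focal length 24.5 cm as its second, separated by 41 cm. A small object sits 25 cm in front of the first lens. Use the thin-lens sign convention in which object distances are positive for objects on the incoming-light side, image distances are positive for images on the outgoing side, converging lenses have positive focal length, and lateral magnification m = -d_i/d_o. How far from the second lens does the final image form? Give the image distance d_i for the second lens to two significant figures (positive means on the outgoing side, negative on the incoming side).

-13 cm

Lens 1: 1/d_i1 = 1/f_1 - 1/d_o1 = 1/9 - 1/25 = 0.07111 cm^-1, so d_i1 = 14.063 cm.
That image sits 26.937 cm in front of the second lens, so d_o2 = 26.937 cm.
Lens 2: 1/d_i2 = 1/f_2 - 1/d_o2 = 1/(-24.5) - 1/(26.937) = -0.07794 cm^-1, so d_i2 = -12.830 cm.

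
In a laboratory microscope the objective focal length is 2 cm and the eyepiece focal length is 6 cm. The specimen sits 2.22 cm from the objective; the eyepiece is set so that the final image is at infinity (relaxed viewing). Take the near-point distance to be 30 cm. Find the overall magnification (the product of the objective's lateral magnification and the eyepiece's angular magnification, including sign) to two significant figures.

Objective: 1/d_i = 1/f_obj - 1/d_o = 1/2 - 1/2.22 = 0.04955 cm^-1, so d_i = 20.182 cm.
m_obj = -d_i/d_o = -20.182/2.22 = -9.091.
Eyepiece angular magnification (image at infinity): M_eye = D/f_e = 30/6 = 5.000.
Overall M = m_obj x M_eye = (-9.091)(5.000) = -45.45.

-45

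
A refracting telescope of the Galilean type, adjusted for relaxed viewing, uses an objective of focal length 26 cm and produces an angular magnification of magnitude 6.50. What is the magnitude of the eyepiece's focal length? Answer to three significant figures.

4.00 cm

|M| = f_obj/|f_eye|, so |f_eye| = f_obj/|M| = 26/6.5 = 4.000 cm.
(The eyepiece is diverging, so its signed focal length is -4.000 cm.)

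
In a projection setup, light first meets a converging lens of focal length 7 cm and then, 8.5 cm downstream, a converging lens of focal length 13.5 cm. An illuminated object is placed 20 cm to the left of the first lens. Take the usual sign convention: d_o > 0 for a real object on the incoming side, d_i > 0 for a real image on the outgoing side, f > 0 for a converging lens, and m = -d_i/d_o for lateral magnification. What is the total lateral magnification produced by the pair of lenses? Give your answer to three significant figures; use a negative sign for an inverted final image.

Lens 1: 1/d_i1 = 1/f_1 - 1/d_o1 = 1/7 - 1/20 = 0.09286 cm^-1, so d_i1 = 10.769 cm.
m_1 = -(10.769)/20 = -0.5385.
This image would form 10.769 cm past lens 1, i.e. 2.269 cm beyond lens 2, so it is a virtual object for lens 2: d_o2 = 8.5 - 10.769 = -2.269 cm.
Lens 2: 1/d_i2 = 1/f_2 - 1/d_o2 = 1/13.5 - 1/(-2.269) = 0.51475 cm^-1, so d_i2 = 1.943 cm.
m_2 = -(1.943)/(-2.269) = 0.8561.
Total m = m_1 x m_2 = (-0.5385)(0.8561) = -0.4610.

-0.461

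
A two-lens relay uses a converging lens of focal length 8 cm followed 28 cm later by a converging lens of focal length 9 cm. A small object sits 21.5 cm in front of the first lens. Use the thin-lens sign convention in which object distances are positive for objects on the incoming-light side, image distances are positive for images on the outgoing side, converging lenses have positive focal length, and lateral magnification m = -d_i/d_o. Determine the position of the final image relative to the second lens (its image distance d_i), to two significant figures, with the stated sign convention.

First lens: d_i1 = 1/(1/8 - 1/21.5) = 12.741 cm.
The intermediate image is 12.741 cm to the right of lens 1, so d_o2 = L - d_i1 = 28 - 12.741 = 15.259 cm.
Second lens: d_i2 = 1/(1/9 - 1/(15.259)) = 21.941 cm.

22 cm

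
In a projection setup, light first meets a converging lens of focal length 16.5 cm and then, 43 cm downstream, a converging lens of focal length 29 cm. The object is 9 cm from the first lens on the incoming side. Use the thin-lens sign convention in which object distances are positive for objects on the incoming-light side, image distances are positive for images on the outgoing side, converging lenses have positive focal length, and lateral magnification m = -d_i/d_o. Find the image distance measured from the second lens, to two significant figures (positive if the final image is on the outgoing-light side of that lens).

Applying the thin-lens equation to the first lens, 1/16.5 = 1/9 + 1/d_i1, which gives d_i1 = -19.800 cm.
With d_i1 < 0 the first image is virtual and lies on the object side; the object distance for lens 2 is d_o2 = 43 - (-19.800) = 62.800 cm.
Applying the thin-lens equation again with f_2 = 29 cm and d_o2 = 62.800 cm gives d_i2 = 53.882 cm.

54 cm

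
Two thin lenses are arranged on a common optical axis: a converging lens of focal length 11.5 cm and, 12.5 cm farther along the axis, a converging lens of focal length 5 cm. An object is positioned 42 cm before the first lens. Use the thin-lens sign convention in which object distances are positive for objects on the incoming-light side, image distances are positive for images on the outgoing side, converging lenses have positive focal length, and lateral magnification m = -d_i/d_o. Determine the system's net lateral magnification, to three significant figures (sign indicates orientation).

Applying the thin-lens equation to the first lens, 1/11.5 = 1/42 + 1/d_i1, which gives d_i1 = 15.836 cm.
Its lateral magnification is m_1 = -d_i1/d_o1 = -(15.836)/42 = -0.3770.
Since 15.836 cm > 12.5 cm, the first image lies past the second lens and serves as a virtual object: d_o2 = L - d_i1 = -3.336 cm.
Applying the thin-lens equation again with f_2 = 5 cm and d_o2 = -3.336 cm gives d_i2 = 2.001 cm.
m_2 = -(2.001)/(-3.336) = 0.5998.
The system's lateral magnification is m_1 m_2 = (-0.3770)(0.5998) = -0.2262.

-0.226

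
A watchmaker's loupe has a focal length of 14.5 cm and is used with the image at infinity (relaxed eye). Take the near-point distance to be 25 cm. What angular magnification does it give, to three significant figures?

M = D/f = 25/14.5 = 1.724.

1.72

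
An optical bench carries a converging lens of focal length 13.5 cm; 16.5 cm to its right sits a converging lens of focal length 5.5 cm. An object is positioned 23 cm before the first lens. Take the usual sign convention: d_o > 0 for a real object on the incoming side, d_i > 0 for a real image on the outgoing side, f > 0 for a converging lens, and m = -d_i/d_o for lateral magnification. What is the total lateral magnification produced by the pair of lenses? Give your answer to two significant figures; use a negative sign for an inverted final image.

-0.36

First lens: d_i1 = 1/(1/13.5 - 1/23) = 32.684 cm.
m_1 = -(32.684)/23 = -1.4211.
This image would form 32.684 cm past lens 1, i.e. 16.184 cm beyond lens 2, so it is a virtual object for lens 2: d_o2 = 16.5 - 32.684 = -16.184 cm.
Second lens: d_i2 = 1/(1/5.5 - 1/(-16.184)) = 4.105 cm.
m_2 = -(4.105)/(-16.184) = 0.2536.
Total m = m_1 x m_2 = (-1.4211)(0.2536) = -0.3604.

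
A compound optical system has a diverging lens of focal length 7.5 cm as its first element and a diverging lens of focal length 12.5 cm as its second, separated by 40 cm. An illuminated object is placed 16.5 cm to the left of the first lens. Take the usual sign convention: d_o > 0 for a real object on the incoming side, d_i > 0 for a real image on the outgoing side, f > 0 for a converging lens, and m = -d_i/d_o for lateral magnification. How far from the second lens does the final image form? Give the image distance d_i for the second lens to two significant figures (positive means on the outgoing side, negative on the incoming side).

Lens 1: 1/d_i1 = 1/f_1 - 1/d_o1 = 1/(-7.5) - 1/16.5 = -0.19394 cm^-1, so d_i1 = -5.156 cm.
With d_i1 < 0 the first image is virtual and lies on the object side; the object distance for lens 2 is d_o2 = 40 - (-5.156) = 45.156 cm.
Lens 2: 1/d_i2 = 1/f_2 - 1/d_o2 = 1/(-12.5) - 1/(45.156) = -0.10215 cm^-1, so d_i2 = -9.790 cm.

-9.8 cm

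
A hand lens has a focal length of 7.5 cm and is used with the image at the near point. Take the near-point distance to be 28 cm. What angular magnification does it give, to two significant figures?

4.7

M = 1 + D/f = 1 + 28/7.5 = 4.733.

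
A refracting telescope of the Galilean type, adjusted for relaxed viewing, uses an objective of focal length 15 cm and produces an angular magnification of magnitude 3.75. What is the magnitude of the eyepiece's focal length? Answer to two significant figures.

|M| = f_obj/|f_eye|, so |f_eye| = f_obj/|M| = 15/3.75 = 4.000 cm.
(The eyepiece is diverging, so its signed focal length is -4.000 cm.)

4.0 cm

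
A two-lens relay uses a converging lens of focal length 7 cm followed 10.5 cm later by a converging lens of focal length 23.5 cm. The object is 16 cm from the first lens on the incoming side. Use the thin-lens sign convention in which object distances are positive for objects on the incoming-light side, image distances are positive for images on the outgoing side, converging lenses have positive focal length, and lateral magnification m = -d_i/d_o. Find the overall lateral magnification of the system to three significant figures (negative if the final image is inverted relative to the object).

First lens: d_i1 = 1/(1/7 - 1/16) = 12.444 cm.
m_1 = -(12.444)/16 = -0.7778.
Since 12.444 cm > 10.5 cm, the first image lies past the second lens and serves as a virtual object: d_o2 = L - d_i1 = -1.944 cm.
Second lens: d_i2 = 1/(1/23.5 - 1/(-1.944)) = 1.796 cm.
m_2 = -(1.796)/(-1.944) = 0.9236.
The system's lateral magnification is m_1 m_2 = (-0.7778)(0.9236) = -0.7183.

-0.718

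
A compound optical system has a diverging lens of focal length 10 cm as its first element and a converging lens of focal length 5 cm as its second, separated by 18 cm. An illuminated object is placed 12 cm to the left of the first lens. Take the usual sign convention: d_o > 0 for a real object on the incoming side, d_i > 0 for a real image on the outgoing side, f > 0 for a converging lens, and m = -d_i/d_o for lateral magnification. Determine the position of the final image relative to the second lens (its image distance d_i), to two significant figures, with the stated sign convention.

6.4 cm

Applying the thin-lens equation to the first lens, 1/(-10) = 1/12 + 1/d_i1, which gives d_i1 = -5.455 cm.
With d_i1 < 0 the first image is virtual and lies on the object side; the object distance for lens 2 is d_o2 = 18 - (-5.455) = 23.455 cm.
Applying the thin-lens equation again with f_2 = 5 cm and d_o2 = 23.455 cm gives d_i2 = 6.355 cm.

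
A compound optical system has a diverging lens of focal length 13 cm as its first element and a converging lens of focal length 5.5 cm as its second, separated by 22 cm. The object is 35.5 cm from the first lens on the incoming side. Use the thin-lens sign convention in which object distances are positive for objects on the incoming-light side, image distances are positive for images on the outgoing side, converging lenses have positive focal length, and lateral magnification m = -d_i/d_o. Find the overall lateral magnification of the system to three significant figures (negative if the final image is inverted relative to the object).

First lens: d_i1 = 1/(1/(-13) - 1/35.5) = -9.515 cm.
m_1 = -(-9.515)/35.5 = 0.2680.
The intermediate image is virtual, 9.515 cm to the left of lens 1, so d_o2 = L - d_i1 = 22 - (-9.515) = 31.515 cm.
Second lens: d_i2 = 1/(1/5.5 - 1/(31.515)) = 6.663 cm.
m_2 = -(6.663)/(31.515) = -0.2114.
The system's lateral magnification is m_1 m_2 = (0.2680)(-0.2114) = -0.0567.

-0.0567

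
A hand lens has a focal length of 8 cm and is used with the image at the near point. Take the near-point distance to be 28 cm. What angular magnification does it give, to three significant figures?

4.50

M = 1 + D/f = 1 + 28/8 = 4.500.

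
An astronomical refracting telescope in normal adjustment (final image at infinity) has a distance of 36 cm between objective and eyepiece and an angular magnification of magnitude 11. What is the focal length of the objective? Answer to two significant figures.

In normal adjustment the tube length equals f_obj + f_eye and |M| = f_obj/f_eye.
So f_obj = 11 f_eye and 11 f_eye + f_eye = 36 cm, giving f_eye = 36/12 = 3.000 cm and f_obj = 33.000 cm.

33 cm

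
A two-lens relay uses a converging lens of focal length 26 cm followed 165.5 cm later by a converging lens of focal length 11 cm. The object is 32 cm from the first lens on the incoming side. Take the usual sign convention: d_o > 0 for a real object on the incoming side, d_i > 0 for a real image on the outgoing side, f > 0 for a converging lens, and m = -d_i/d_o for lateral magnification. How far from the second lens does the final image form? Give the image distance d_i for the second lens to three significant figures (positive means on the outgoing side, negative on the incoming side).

First lens: d_i1 = 1/(1/26 - 1/32) = 138.667 cm.
Object distance for lens 2: d_o2 = 165.5 - 138.667 = 26.833 cm.
Second lens: d_i2 = 1/(1/11 - 1/(26.833)) = 18.642 cm.

18.6 cm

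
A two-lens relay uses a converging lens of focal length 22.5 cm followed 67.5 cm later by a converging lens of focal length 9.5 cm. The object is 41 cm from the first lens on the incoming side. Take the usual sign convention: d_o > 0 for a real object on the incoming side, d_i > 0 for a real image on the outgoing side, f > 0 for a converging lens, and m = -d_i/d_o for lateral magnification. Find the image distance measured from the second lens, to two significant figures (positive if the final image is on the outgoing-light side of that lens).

21 cm

First lens: d_i1 = 1/(1/22.5 - 1/41) = 49.865 cm.
The intermediate image is 49.865 cm to the right of lens 1, so d_o2 = L - d_i1 = 67.5 - 49.865 = 17.635 cm.
Second lens: d_i2 = 1/(1/9.5 - 1/(17.635)) = 20.594 cm.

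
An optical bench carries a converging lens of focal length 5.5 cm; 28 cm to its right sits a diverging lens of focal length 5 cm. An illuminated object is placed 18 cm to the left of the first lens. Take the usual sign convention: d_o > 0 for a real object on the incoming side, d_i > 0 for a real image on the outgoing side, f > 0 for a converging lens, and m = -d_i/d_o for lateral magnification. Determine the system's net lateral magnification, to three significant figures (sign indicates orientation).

-0.0877

Applying the thin-lens equation to the first lens, 1/5.5 = 1/18 + 1/d_i1, which gives d_i1 = 7.920 cm.
Its lateral magnification is m_1 = -d_i1/d_o1 = -(7.920)/18 = -0.4400.
The intermediate image is 7.920 cm to the right of lens 1, so d_o2 = L - d_i1 = 28 - 7.920 = 20.080 cm.
Applying the thin-lens equation again with f_2 = -5 cm and d_o2 = 20.080 cm gives d_i2 = -4.003 cm.
m_2 = -(-4.003)/(20.080) = 0.1994.
The system's lateral magnification is m_1 m_2 = (-0.4400)(0.1994) = -0.0877.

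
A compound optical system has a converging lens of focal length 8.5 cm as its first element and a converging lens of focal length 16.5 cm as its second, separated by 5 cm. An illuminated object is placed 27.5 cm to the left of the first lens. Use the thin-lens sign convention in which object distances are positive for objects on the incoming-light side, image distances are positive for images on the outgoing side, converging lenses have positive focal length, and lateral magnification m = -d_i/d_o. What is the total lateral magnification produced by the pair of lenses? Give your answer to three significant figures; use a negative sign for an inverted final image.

-0.310

First lens: d_i1 = 1/(1/8.5 - 1/27.5) = 12.303 cm.
m_1 = -(12.303)/27.5 = -0.4474.
This image would form 12.303 cm past lens 1, i.e. 7.303 cm beyond lens 2, so it is a virtual object for lens 2: d_o2 = 5 - 12.303 = -7.303 cm.
Second lens: d_i2 = 1/(1/16.5 - 1/(-7.303)) = 5.062 cm.
m_2 = -(5.062)/(-7.303) = 0.6932.
Overall magnification: m = m_1 m_2 = -0.3101.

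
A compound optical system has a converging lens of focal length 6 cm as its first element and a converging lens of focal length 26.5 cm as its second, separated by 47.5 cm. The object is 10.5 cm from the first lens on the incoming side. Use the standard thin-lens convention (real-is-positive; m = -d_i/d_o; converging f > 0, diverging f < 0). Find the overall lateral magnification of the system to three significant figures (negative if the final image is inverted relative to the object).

Applying the thin-lens equation to the first lens, 1/6 = 1/10.5 + 1/d_i1, which gives d_i1 = 14.000 cm.
Its lateral magnification is m_1 = -d_i1/d_o1 = -(14.000)/10.5 = -1.3333.
The intermediate image is 14.000 cm to the right of lens 1, so d_o2 = L - d_i1 = 47.5 - 14.000 = 33.500 cm.
Applying the thin-lens equation again with f_2 = 26.5 cm and d_o2 = 33.500 cm gives d_i2 = 126.821 cm.
m_2 = -(126.821)/(33.500) = -3.7857.
Total m = m_1 x m_2 = (-1.3333)(-3.7857) = 5.0476.

5.05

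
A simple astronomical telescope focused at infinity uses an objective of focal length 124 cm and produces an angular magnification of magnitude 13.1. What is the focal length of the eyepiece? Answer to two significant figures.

|M| = f_obj/f_eye, so f_eye = f_obj/|M| = 124/13.1 = 9.466 cm.

9.5 cm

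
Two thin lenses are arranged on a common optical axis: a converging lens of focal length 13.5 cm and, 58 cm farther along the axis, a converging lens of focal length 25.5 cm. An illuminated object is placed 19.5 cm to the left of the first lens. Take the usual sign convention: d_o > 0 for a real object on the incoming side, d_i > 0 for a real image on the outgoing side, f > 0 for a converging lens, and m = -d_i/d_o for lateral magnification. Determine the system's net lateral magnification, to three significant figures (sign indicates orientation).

-5.04

Lens 1: 1/d_i1 = 1/f_1 - 1/d_o1 = 1/13.5 - 1/19.5 = 0.02279 cm^-1, so d_i1 = 43.875 cm.
m_1 = -(43.875)/19.5 = -2.2500.
That image sits 14.125 cm in front of the second lens, so d_o2 = 14.125 cm.
Lens 2: 1/d_i2 = 1/f_2 - 1/d_o2 = 1/25.5 - 1/(14.125) = -0.03158 cm^-1, so d_i2 = -31.665 cm.
m_2 = -(-31.665)/(14.125) = 2.2418.
Overall magnification: m = m_1 m_2 = -5.0440.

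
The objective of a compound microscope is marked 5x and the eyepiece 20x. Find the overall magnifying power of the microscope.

The overall magnification of a compound microscope is the product of the objective and eyepiece magnifications:
M = M_obj x M_eye = 5 x 20 = 100.

100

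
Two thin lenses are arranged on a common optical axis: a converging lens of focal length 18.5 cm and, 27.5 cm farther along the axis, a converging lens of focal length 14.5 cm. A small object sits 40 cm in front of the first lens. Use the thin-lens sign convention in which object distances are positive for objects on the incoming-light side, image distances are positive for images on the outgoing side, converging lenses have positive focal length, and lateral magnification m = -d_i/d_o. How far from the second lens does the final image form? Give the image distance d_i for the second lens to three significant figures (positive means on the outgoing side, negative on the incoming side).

Applying the thin-lens equation to the first lens, 1/18.5 = 1/40 + 1/d_i1, which gives d_i1 = 34.419 cm.
This image would form 34.419 cm past lens 1, i.e. 6.919 cm beyond lens 2, so it is a virtual object for lens 2: d_o2 = 27.5 - 34.419 = -6.919 cm.
Applying the thin-lens equation again with f_2 = 14.5 cm and d_o2 = -6.919 cm gives d_i2 = 4.684 cm.

4.68 cm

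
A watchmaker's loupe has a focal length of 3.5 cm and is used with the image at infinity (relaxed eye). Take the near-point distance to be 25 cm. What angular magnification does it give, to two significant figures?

M = D/f = 25/3.5 = 7.143.

7.1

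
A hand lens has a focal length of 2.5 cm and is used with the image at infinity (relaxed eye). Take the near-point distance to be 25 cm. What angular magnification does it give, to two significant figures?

M = D/f = 25/2.5 = 10.000.

10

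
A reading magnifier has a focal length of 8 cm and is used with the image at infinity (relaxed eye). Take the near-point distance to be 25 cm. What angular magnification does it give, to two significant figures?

M = D/f = 25/8 = 3.125.

3.1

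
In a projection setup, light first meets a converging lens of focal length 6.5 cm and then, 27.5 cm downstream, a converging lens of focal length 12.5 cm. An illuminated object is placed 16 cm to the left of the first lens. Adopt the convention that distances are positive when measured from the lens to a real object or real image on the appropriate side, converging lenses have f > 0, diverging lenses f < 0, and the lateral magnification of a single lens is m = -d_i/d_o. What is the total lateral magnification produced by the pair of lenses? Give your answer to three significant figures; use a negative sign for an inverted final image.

2.11

First lens: d_i1 = 1/(1/6.5 - 1/16) = 10.947 cm.
m_1 = -(10.947)/16 = -0.6842.
The intermediate image is 10.947 cm to the right of lens 1, so d_o2 = L - d_i1 = 27.5 - 10.947 = 16.553 cm.
Second lens: d_i2 = 1/(1/12.5 - 1/(16.553)) = 51.055 cm.
m_2 = -(51.055)/(16.553) = -3.0844.
The system's lateral magnification is m_1 m_2 = (-0.6842)(-3.0844) = 2.1104.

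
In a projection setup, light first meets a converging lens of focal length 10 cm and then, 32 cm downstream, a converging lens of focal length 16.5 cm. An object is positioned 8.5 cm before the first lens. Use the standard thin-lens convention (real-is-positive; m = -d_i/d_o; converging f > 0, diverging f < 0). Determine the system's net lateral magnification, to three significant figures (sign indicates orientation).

-1.52

Applying the thin-lens equation to the first lens, 1/10 = 1/8.5 + 1/d_i1, which gives d_i1 = -56.667 cm.
Its lateral magnification is m_1 = -d_i1/d_o1 = -(-56.667)/8.5 = 6.6667.
With d_i1 < 0 the first image is virtual and lies on the object side; the object distance for lens 2 is d_o2 = 32 - (-56.667) = 88.667 cm.
Applying the thin-lens equation again with f_2 = 16.5 cm and d_o2 = 88.667 cm gives d_i2 = 20.273 cm.
m_2 = -(20.273)/(88.667) = -0.2286.
The system's lateral magnification is m_1 m_2 = (6.6667)(-0.2286) = -1.5242.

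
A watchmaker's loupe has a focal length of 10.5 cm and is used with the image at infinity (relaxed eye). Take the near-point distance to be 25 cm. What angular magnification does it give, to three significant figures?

2.38

M = D/f = 25/10.5 = 2.381.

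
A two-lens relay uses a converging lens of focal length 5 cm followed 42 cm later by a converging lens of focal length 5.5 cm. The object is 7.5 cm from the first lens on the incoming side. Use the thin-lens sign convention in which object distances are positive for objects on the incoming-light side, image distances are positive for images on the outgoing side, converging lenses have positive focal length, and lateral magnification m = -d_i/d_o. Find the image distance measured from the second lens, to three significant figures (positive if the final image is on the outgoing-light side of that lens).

6.91 cm

First lens: d_i1 = 1/(1/5 - 1/7.5) = 15.000 cm.
That image sits 27.000 cm in front of the second lens, so d_o2 = 27.000 cm.
Second lens: d_i2 = 1/(1/5.5 - 1/(27.000)) = 6.907 cm.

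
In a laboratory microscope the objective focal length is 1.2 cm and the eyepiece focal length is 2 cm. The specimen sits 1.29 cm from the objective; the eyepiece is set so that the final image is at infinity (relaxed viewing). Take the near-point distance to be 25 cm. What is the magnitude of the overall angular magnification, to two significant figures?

Objective: 1/d_i = 1/f_obj - 1/d_o = 1/1.2 - 1/1.29 = 0.05814 cm^-1, so d_i = 17.200 cm.
m_obj = -d_i/d_o = -17.200/1.29 = -13.333.
Eyepiece angular magnification (image at infinity): M_eye = D/f_e = 25/2 = 12.500.
Overall M = m_obj x M_eye = (-13.333)(12.500) = -166.67.
|M| = 166.67.

170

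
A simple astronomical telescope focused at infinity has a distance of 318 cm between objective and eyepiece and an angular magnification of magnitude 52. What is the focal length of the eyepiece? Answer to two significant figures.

In normal adjustment the tube length equals f_obj + f_eye and |M| = f_obj/f_eye.
So f_obj = 52 f_eye and 52 f_eye + f_eye = 318 cm, giving f_eye = 318/53 = 6.000 cm and f_obj = 312.000 cm.

6.0 cm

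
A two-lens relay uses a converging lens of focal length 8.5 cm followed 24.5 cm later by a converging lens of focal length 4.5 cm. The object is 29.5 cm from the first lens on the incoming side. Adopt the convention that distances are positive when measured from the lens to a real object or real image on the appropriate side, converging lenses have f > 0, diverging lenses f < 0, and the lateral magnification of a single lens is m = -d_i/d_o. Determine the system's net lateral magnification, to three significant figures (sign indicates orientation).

Applying the thin-lens equation to the first lens, 1/8.5 = 1/29.5 + 1/d_i1, which gives d_i1 = 11.940 cm.
Its lateral magnification is m_1 = -d_i1/d_o1 = -(11.940)/29.5 = -0.4048.
The intermediate image is 11.940 cm to the right of lens 1, so d_o2 = L - d_i1 = 24.5 - 11.940 = 12.560 cm.
Applying the thin-lens equation again with f_2 = 4.5 cm and d_o2 = 12.560 cm gives d_i2 = 7.013 cm.
m_2 = -(7.013)/(12.560) = -0.5583.
The system's lateral magnification is m_1 m_2 = (-0.4048)(-0.5583) = 0.2260.

0.226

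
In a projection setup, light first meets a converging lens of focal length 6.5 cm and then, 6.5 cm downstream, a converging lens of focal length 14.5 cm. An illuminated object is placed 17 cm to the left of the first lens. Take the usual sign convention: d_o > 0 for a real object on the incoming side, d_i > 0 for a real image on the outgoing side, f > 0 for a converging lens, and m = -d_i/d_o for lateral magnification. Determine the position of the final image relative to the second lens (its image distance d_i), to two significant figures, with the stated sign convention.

3.1 cm

Applying the thin-lens equation to the first lens, 1/6.5 = 1/17 + 1/d_i1, which gives d_i1 = 10.524 cm.
Since 10.524 cm > 6.5 cm, the first image lies past the second lens and serves as a virtual object: d_o2 = L - d_i1 = -4.024 cm.
Applying the thin-lens equation again with f_2 = 14.5 cm and d_o2 = -4.024 cm gives d_i2 = 3.150 cm.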